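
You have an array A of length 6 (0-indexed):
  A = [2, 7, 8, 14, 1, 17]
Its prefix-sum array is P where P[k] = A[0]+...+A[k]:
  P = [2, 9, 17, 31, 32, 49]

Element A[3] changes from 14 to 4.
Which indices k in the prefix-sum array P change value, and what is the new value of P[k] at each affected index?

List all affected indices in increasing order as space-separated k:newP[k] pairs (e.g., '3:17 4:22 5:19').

P[k] = A[0] + ... + A[k]
P[k] includes A[3] iff k >= 3
Affected indices: 3, 4, ..., 5; delta = -10
  P[3]: 31 + -10 = 21
  P[4]: 32 + -10 = 22
  P[5]: 49 + -10 = 39

Answer: 3:21 4:22 5:39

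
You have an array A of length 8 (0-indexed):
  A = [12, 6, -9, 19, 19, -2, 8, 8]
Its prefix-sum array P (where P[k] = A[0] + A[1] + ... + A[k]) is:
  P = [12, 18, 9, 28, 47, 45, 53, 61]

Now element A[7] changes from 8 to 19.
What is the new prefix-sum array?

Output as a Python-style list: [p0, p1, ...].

Answer: [12, 18, 9, 28, 47, 45, 53, 72]

Derivation:
Change: A[7] 8 -> 19, delta = 11
P[k] for k < 7: unchanged (A[7] not included)
P[k] for k >= 7: shift by delta = 11
  P[0] = 12 + 0 = 12
  P[1] = 18 + 0 = 18
  P[2] = 9 + 0 = 9
  P[3] = 28 + 0 = 28
  P[4] = 47 + 0 = 47
  P[5] = 45 + 0 = 45
  P[6] = 53 + 0 = 53
  P[7] = 61 + 11 = 72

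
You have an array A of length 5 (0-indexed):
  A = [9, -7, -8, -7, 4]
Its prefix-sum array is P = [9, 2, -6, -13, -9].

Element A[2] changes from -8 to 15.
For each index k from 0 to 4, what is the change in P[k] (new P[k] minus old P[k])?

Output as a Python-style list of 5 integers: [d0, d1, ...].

Answer: [0, 0, 23, 23, 23]

Derivation:
Element change: A[2] -8 -> 15, delta = 23
For k < 2: P[k] unchanged, delta_P[k] = 0
For k >= 2: P[k] shifts by exactly 23
Delta array: [0, 0, 23, 23, 23]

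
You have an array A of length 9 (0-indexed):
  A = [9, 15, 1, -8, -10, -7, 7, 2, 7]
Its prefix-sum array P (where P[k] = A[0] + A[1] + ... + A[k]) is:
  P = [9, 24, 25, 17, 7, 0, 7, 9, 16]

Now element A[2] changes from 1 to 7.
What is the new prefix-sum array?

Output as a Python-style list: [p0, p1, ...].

Change: A[2] 1 -> 7, delta = 6
P[k] for k < 2: unchanged (A[2] not included)
P[k] for k >= 2: shift by delta = 6
  P[0] = 9 + 0 = 9
  P[1] = 24 + 0 = 24
  P[2] = 25 + 6 = 31
  P[3] = 17 + 6 = 23
  P[4] = 7 + 6 = 13
  P[5] = 0 + 6 = 6
  P[6] = 7 + 6 = 13
  P[7] = 9 + 6 = 15
  P[8] = 16 + 6 = 22

Answer: [9, 24, 31, 23, 13, 6, 13, 15, 22]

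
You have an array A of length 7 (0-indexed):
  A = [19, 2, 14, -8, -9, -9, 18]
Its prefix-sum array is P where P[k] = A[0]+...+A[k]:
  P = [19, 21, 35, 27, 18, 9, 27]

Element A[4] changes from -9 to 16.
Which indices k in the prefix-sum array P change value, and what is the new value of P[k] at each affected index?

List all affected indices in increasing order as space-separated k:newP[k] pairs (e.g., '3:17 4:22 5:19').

Answer: 4:43 5:34 6:52

Derivation:
P[k] = A[0] + ... + A[k]
P[k] includes A[4] iff k >= 4
Affected indices: 4, 5, ..., 6; delta = 25
  P[4]: 18 + 25 = 43
  P[5]: 9 + 25 = 34
  P[6]: 27 + 25 = 52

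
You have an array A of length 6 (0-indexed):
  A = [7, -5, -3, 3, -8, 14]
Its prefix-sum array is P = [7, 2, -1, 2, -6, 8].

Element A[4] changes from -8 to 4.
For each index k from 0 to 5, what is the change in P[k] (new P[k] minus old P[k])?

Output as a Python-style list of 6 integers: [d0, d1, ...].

Element change: A[4] -8 -> 4, delta = 12
For k < 4: P[k] unchanged, delta_P[k] = 0
For k >= 4: P[k] shifts by exactly 12
Delta array: [0, 0, 0, 0, 12, 12]

Answer: [0, 0, 0, 0, 12, 12]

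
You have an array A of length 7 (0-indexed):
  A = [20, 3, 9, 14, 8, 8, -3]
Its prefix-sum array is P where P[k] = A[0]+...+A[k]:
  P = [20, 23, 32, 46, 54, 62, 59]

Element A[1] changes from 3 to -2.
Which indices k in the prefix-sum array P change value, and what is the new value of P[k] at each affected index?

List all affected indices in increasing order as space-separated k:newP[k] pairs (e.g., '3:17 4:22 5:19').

P[k] = A[0] + ... + A[k]
P[k] includes A[1] iff k >= 1
Affected indices: 1, 2, ..., 6; delta = -5
  P[1]: 23 + -5 = 18
  P[2]: 32 + -5 = 27
  P[3]: 46 + -5 = 41
  P[4]: 54 + -5 = 49
  P[5]: 62 + -5 = 57
  P[6]: 59 + -5 = 54

Answer: 1:18 2:27 3:41 4:49 5:57 6:54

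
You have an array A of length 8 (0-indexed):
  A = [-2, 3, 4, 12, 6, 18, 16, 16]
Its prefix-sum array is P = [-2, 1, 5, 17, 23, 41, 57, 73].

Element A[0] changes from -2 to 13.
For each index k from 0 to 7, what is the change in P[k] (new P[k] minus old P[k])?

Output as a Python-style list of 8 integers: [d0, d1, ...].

Answer: [15, 15, 15, 15, 15, 15, 15, 15]

Derivation:
Element change: A[0] -2 -> 13, delta = 15
For k < 0: P[k] unchanged, delta_P[k] = 0
For k >= 0: P[k] shifts by exactly 15
Delta array: [15, 15, 15, 15, 15, 15, 15, 15]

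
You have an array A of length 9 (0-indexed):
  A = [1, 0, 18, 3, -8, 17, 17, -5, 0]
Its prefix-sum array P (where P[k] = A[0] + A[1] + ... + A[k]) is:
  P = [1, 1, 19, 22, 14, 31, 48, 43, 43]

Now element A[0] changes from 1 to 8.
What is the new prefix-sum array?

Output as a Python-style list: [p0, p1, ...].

Answer: [8, 8, 26, 29, 21, 38, 55, 50, 50]

Derivation:
Change: A[0] 1 -> 8, delta = 7
P[k] for k < 0: unchanged (A[0] not included)
P[k] for k >= 0: shift by delta = 7
  P[0] = 1 + 7 = 8
  P[1] = 1 + 7 = 8
  P[2] = 19 + 7 = 26
  P[3] = 22 + 7 = 29
  P[4] = 14 + 7 = 21
  P[5] = 31 + 7 = 38
  P[6] = 48 + 7 = 55
  P[7] = 43 + 7 = 50
  P[8] = 43 + 7 = 50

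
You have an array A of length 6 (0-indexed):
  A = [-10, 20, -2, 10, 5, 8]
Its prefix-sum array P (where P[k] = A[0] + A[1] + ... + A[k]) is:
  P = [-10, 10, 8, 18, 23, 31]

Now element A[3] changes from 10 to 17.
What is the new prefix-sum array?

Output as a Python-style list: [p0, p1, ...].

Answer: [-10, 10, 8, 25, 30, 38]

Derivation:
Change: A[3] 10 -> 17, delta = 7
P[k] for k < 3: unchanged (A[3] not included)
P[k] for k >= 3: shift by delta = 7
  P[0] = -10 + 0 = -10
  P[1] = 10 + 0 = 10
  P[2] = 8 + 0 = 8
  P[3] = 18 + 7 = 25
  P[4] = 23 + 7 = 30
  P[5] = 31 + 7 = 38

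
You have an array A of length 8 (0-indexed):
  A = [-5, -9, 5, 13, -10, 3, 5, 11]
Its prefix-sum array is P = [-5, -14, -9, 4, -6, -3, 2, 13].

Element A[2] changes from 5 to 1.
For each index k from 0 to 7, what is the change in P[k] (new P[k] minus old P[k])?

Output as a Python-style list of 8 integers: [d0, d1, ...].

Element change: A[2] 5 -> 1, delta = -4
For k < 2: P[k] unchanged, delta_P[k] = 0
For k >= 2: P[k] shifts by exactly -4
Delta array: [0, 0, -4, -4, -4, -4, -4, -4]

Answer: [0, 0, -4, -4, -4, -4, -4, -4]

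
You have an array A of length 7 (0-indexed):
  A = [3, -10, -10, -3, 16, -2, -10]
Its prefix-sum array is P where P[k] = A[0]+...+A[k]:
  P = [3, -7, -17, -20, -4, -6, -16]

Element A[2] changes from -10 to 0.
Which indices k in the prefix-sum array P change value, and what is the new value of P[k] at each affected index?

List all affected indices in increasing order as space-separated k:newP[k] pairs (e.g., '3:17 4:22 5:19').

P[k] = A[0] + ... + A[k]
P[k] includes A[2] iff k >= 2
Affected indices: 2, 3, ..., 6; delta = 10
  P[2]: -17 + 10 = -7
  P[3]: -20 + 10 = -10
  P[4]: -4 + 10 = 6
  P[5]: -6 + 10 = 4
  P[6]: -16 + 10 = -6

Answer: 2:-7 3:-10 4:6 5:4 6:-6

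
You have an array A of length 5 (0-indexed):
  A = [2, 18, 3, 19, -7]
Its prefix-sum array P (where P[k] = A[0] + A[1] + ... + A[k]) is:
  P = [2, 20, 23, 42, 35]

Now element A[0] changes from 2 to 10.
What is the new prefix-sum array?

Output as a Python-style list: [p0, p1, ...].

Change: A[0] 2 -> 10, delta = 8
P[k] for k < 0: unchanged (A[0] not included)
P[k] for k >= 0: shift by delta = 8
  P[0] = 2 + 8 = 10
  P[1] = 20 + 8 = 28
  P[2] = 23 + 8 = 31
  P[3] = 42 + 8 = 50
  P[4] = 35 + 8 = 43

Answer: [10, 28, 31, 50, 43]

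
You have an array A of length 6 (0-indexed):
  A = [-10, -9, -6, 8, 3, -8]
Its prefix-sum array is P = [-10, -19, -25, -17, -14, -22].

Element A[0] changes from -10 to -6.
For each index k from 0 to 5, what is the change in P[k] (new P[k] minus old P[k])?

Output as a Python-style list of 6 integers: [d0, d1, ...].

Element change: A[0] -10 -> -6, delta = 4
For k < 0: P[k] unchanged, delta_P[k] = 0
For k >= 0: P[k] shifts by exactly 4
Delta array: [4, 4, 4, 4, 4, 4]

Answer: [4, 4, 4, 4, 4, 4]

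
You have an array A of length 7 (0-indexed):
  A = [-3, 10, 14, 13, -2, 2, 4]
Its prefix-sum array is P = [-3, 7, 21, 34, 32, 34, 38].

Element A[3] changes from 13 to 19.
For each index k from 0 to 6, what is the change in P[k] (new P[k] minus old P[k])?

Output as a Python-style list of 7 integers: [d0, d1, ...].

Answer: [0, 0, 0, 6, 6, 6, 6]

Derivation:
Element change: A[3] 13 -> 19, delta = 6
For k < 3: P[k] unchanged, delta_P[k] = 0
For k >= 3: P[k] shifts by exactly 6
Delta array: [0, 0, 0, 6, 6, 6, 6]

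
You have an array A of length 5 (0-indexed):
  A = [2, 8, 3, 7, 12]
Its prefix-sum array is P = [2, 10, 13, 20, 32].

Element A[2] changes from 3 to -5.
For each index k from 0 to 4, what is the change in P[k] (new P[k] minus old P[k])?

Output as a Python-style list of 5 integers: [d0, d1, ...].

Answer: [0, 0, -8, -8, -8]

Derivation:
Element change: A[2] 3 -> -5, delta = -8
For k < 2: P[k] unchanged, delta_P[k] = 0
For k >= 2: P[k] shifts by exactly -8
Delta array: [0, 0, -8, -8, -8]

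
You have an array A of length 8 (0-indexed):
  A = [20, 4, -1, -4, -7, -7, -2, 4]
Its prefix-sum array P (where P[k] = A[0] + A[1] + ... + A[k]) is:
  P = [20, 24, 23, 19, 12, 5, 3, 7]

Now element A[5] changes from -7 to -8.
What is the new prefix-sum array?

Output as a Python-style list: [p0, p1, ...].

Change: A[5] -7 -> -8, delta = -1
P[k] for k < 5: unchanged (A[5] not included)
P[k] for k >= 5: shift by delta = -1
  P[0] = 20 + 0 = 20
  P[1] = 24 + 0 = 24
  P[2] = 23 + 0 = 23
  P[3] = 19 + 0 = 19
  P[4] = 12 + 0 = 12
  P[5] = 5 + -1 = 4
  P[6] = 3 + -1 = 2
  P[7] = 7 + -1 = 6

Answer: [20, 24, 23, 19, 12, 4, 2, 6]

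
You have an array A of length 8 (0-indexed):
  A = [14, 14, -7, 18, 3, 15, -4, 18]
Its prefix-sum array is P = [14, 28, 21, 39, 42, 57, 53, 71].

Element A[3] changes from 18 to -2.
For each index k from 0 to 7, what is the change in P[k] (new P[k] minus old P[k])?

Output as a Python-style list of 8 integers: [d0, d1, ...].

Answer: [0, 0, 0, -20, -20, -20, -20, -20]

Derivation:
Element change: A[3] 18 -> -2, delta = -20
For k < 3: P[k] unchanged, delta_P[k] = 0
For k >= 3: P[k] shifts by exactly -20
Delta array: [0, 0, 0, -20, -20, -20, -20, -20]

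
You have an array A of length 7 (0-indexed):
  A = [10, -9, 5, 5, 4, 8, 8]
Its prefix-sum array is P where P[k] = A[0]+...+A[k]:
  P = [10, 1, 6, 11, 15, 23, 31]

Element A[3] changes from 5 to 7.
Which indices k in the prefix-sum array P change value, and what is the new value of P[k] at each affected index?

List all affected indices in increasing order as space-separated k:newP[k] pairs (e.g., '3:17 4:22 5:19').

Answer: 3:13 4:17 5:25 6:33

Derivation:
P[k] = A[0] + ... + A[k]
P[k] includes A[3] iff k >= 3
Affected indices: 3, 4, ..., 6; delta = 2
  P[3]: 11 + 2 = 13
  P[4]: 15 + 2 = 17
  P[5]: 23 + 2 = 25
  P[6]: 31 + 2 = 33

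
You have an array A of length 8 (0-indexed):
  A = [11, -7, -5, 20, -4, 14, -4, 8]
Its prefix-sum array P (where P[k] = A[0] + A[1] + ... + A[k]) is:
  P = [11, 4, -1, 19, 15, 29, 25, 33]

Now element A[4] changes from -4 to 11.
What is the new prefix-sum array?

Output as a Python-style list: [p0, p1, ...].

Answer: [11, 4, -1, 19, 30, 44, 40, 48]

Derivation:
Change: A[4] -4 -> 11, delta = 15
P[k] for k < 4: unchanged (A[4] not included)
P[k] for k >= 4: shift by delta = 15
  P[0] = 11 + 0 = 11
  P[1] = 4 + 0 = 4
  P[2] = -1 + 0 = -1
  P[3] = 19 + 0 = 19
  P[4] = 15 + 15 = 30
  P[5] = 29 + 15 = 44
  P[6] = 25 + 15 = 40
  P[7] = 33 + 15 = 48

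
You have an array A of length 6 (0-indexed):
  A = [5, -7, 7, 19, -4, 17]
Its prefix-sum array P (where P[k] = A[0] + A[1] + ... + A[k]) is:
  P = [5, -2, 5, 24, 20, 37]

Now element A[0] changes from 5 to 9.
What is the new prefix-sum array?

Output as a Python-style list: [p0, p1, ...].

Answer: [9, 2, 9, 28, 24, 41]

Derivation:
Change: A[0] 5 -> 9, delta = 4
P[k] for k < 0: unchanged (A[0] not included)
P[k] for k >= 0: shift by delta = 4
  P[0] = 5 + 4 = 9
  P[1] = -2 + 4 = 2
  P[2] = 5 + 4 = 9
  P[3] = 24 + 4 = 28
  P[4] = 20 + 4 = 24
  P[5] = 37 + 4 = 41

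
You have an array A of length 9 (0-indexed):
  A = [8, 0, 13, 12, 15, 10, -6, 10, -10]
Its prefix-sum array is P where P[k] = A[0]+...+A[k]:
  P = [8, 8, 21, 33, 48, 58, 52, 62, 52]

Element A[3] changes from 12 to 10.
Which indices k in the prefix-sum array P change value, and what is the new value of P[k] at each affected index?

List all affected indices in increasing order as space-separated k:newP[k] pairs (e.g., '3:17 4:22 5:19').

P[k] = A[0] + ... + A[k]
P[k] includes A[3] iff k >= 3
Affected indices: 3, 4, ..., 8; delta = -2
  P[3]: 33 + -2 = 31
  P[4]: 48 + -2 = 46
  P[5]: 58 + -2 = 56
  P[6]: 52 + -2 = 50
  P[7]: 62 + -2 = 60
  P[8]: 52 + -2 = 50

Answer: 3:31 4:46 5:56 6:50 7:60 8:50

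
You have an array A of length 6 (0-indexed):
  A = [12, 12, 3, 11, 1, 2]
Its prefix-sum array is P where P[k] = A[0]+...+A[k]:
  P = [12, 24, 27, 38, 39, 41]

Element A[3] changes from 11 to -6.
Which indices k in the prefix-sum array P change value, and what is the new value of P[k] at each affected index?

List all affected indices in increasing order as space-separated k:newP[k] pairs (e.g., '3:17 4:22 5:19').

P[k] = A[0] + ... + A[k]
P[k] includes A[3] iff k >= 3
Affected indices: 3, 4, ..., 5; delta = -17
  P[3]: 38 + -17 = 21
  P[4]: 39 + -17 = 22
  P[5]: 41 + -17 = 24

Answer: 3:21 4:22 5:24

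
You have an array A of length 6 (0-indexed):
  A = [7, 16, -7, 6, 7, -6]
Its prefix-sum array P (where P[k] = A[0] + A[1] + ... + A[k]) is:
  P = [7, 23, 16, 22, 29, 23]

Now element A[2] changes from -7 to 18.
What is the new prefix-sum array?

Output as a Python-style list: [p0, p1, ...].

Change: A[2] -7 -> 18, delta = 25
P[k] for k < 2: unchanged (A[2] not included)
P[k] for k >= 2: shift by delta = 25
  P[0] = 7 + 0 = 7
  P[1] = 23 + 0 = 23
  P[2] = 16 + 25 = 41
  P[3] = 22 + 25 = 47
  P[4] = 29 + 25 = 54
  P[5] = 23 + 25 = 48

Answer: [7, 23, 41, 47, 54, 48]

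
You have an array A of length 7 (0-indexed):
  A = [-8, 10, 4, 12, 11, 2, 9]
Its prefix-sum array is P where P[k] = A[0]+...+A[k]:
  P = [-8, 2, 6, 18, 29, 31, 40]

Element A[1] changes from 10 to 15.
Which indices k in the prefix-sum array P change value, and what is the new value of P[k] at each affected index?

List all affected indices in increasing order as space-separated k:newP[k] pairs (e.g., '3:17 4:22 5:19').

Answer: 1:7 2:11 3:23 4:34 5:36 6:45

Derivation:
P[k] = A[0] + ... + A[k]
P[k] includes A[1] iff k >= 1
Affected indices: 1, 2, ..., 6; delta = 5
  P[1]: 2 + 5 = 7
  P[2]: 6 + 5 = 11
  P[3]: 18 + 5 = 23
  P[4]: 29 + 5 = 34
  P[5]: 31 + 5 = 36
  P[6]: 40 + 5 = 45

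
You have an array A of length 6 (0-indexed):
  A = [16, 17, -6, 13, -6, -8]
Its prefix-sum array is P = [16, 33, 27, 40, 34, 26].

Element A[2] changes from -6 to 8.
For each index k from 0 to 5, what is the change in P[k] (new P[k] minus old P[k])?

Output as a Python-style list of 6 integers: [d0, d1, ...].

Element change: A[2] -6 -> 8, delta = 14
For k < 2: P[k] unchanged, delta_P[k] = 0
For k >= 2: P[k] shifts by exactly 14
Delta array: [0, 0, 14, 14, 14, 14]

Answer: [0, 0, 14, 14, 14, 14]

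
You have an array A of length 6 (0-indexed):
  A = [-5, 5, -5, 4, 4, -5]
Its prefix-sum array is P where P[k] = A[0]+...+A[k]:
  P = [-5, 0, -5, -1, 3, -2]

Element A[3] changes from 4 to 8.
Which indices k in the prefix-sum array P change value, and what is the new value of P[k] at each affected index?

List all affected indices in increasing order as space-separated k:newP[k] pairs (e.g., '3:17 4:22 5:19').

P[k] = A[0] + ... + A[k]
P[k] includes A[3] iff k >= 3
Affected indices: 3, 4, ..., 5; delta = 4
  P[3]: -1 + 4 = 3
  P[4]: 3 + 4 = 7
  P[5]: -2 + 4 = 2

Answer: 3:3 4:7 5:2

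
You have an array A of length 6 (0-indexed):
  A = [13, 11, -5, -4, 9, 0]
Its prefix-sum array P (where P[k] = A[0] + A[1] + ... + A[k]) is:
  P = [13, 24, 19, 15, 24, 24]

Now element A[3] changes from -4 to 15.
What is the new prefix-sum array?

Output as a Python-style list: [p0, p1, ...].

Change: A[3] -4 -> 15, delta = 19
P[k] for k < 3: unchanged (A[3] not included)
P[k] for k >= 3: shift by delta = 19
  P[0] = 13 + 0 = 13
  P[1] = 24 + 0 = 24
  P[2] = 19 + 0 = 19
  P[3] = 15 + 19 = 34
  P[4] = 24 + 19 = 43
  P[5] = 24 + 19 = 43

Answer: [13, 24, 19, 34, 43, 43]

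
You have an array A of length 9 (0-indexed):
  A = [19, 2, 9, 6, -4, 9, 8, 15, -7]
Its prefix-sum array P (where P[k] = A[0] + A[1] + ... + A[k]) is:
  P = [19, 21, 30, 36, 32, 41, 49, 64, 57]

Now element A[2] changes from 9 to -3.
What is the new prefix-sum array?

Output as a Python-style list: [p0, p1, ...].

Change: A[2] 9 -> -3, delta = -12
P[k] for k < 2: unchanged (A[2] not included)
P[k] for k >= 2: shift by delta = -12
  P[0] = 19 + 0 = 19
  P[1] = 21 + 0 = 21
  P[2] = 30 + -12 = 18
  P[3] = 36 + -12 = 24
  P[4] = 32 + -12 = 20
  P[5] = 41 + -12 = 29
  P[6] = 49 + -12 = 37
  P[7] = 64 + -12 = 52
  P[8] = 57 + -12 = 45

Answer: [19, 21, 18, 24, 20, 29, 37, 52, 45]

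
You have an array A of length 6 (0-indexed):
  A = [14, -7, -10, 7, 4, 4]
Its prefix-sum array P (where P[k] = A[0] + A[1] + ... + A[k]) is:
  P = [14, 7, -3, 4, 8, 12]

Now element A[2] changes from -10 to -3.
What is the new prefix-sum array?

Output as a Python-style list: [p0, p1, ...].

Answer: [14, 7, 4, 11, 15, 19]

Derivation:
Change: A[2] -10 -> -3, delta = 7
P[k] for k < 2: unchanged (A[2] not included)
P[k] for k >= 2: shift by delta = 7
  P[0] = 14 + 0 = 14
  P[1] = 7 + 0 = 7
  P[2] = -3 + 7 = 4
  P[3] = 4 + 7 = 11
  P[4] = 8 + 7 = 15
  P[5] = 12 + 7 = 19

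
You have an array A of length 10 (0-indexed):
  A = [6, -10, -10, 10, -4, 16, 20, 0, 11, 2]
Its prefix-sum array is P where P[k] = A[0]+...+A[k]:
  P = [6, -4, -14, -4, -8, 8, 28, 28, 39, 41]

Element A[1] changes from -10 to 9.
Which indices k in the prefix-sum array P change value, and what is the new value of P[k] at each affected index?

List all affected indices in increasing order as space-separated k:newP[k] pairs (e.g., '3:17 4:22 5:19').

P[k] = A[0] + ... + A[k]
P[k] includes A[1] iff k >= 1
Affected indices: 1, 2, ..., 9; delta = 19
  P[1]: -4 + 19 = 15
  P[2]: -14 + 19 = 5
  P[3]: -4 + 19 = 15
  P[4]: -8 + 19 = 11
  P[5]: 8 + 19 = 27
  P[6]: 28 + 19 = 47
  P[7]: 28 + 19 = 47
  P[8]: 39 + 19 = 58
  P[9]: 41 + 19 = 60

Answer: 1:15 2:5 3:15 4:11 5:27 6:47 7:47 8:58 9:60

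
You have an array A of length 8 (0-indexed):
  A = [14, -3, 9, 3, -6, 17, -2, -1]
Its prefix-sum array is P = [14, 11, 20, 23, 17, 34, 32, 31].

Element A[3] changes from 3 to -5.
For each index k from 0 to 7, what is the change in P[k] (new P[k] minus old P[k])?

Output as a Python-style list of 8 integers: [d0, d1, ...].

Answer: [0, 0, 0, -8, -8, -8, -8, -8]

Derivation:
Element change: A[3] 3 -> -5, delta = -8
For k < 3: P[k] unchanged, delta_P[k] = 0
For k >= 3: P[k] shifts by exactly -8
Delta array: [0, 0, 0, -8, -8, -8, -8, -8]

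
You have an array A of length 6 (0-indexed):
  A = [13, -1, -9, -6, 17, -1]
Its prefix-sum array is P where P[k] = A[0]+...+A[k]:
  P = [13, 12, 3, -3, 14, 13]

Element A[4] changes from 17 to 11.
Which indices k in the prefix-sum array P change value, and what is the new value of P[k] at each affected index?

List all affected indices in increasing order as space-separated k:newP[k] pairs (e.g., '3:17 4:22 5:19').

Answer: 4:8 5:7

Derivation:
P[k] = A[0] + ... + A[k]
P[k] includes A[4] iff k >= 4
Affected indices: 4, 5, ..., 5; delta = -6
  P[4]: 14 + -6 = 8
  P[5]: 13 + -6 = 7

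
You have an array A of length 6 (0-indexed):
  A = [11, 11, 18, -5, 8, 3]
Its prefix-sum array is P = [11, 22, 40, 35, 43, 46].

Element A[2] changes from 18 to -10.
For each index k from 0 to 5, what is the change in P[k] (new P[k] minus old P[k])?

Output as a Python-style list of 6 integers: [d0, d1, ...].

Answer: [0, 0, -28, -28, -28, -28]

Derivation:
Element change: A[2] 18 -> -10, delta = -28
For k < 2: P[k] unchanged, delta_P[k] = 0
For k >= 2: P[k] shifts by exactly -28
Delta array: [0, 0, -28, -28, -28, -28]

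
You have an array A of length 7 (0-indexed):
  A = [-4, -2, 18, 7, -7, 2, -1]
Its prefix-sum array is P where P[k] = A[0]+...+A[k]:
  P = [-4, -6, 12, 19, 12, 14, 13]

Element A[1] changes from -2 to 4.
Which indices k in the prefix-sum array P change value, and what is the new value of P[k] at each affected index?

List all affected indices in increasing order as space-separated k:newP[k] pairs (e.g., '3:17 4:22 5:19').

P[k] = A[0] + ... + A[k]
P[k] includes A[1] iff k >= 1
Affected indices: 1, 2, ..., 6; delta = 6
  P[1]: -6 + 6 = 0
  P[2]: 12 + 6 = 18
  P[3]: 19 + 6 = 25
  P[4]: 12 + 6 = 18
  P[5]: 14 + 6 = 20
  P[6]: 13 + 6 = 19

Answer: 1:0 2:18 3:25 4:18 5:20 6:19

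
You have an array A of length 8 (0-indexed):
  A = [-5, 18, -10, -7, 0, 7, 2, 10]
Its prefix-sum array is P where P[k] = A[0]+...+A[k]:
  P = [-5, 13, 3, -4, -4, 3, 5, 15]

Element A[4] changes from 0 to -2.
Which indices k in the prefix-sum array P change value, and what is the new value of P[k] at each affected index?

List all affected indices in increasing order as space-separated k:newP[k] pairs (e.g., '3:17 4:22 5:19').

P[k] = A[0] + ... + A[k]
P[k] includes A[4] iff k >= 4
Affected indices: 4, 5, ..., 7; delta = -2
  P[4]: -4 + -2 = -6
  P[5]: 3 + -2 = 1
  P[6]: 5 + -2 = 3
  P[7]: 15 + -2 = 13

Answer: 4:-6 5:1 6:3 7:13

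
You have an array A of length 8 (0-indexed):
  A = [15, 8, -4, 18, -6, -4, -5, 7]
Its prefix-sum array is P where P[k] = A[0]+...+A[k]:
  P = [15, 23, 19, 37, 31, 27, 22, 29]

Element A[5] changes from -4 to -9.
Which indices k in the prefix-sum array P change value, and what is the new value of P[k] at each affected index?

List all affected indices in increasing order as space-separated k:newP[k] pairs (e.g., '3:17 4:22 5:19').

P[k] = A[0] + ... + A[k]
P[k] includes A[5] iff k >= 5
Affected indices: 5, 6, ..., 7; delta = -5
  P[5]: 27 + -5 = 22
  P[6]: 22 + -5 = 17
  P[7]: 29 + -5 = 24

Answer: 5:22 6:17 7:24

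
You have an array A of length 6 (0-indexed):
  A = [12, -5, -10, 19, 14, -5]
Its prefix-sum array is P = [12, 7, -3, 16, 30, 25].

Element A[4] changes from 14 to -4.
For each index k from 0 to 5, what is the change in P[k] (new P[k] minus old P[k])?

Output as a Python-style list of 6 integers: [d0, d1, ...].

Answer: [0, 0, 0, 0, -18, -18]

Derivation:
Element change: A[4] 14 -> -4, delta = -18
For k < 4: P[k] unchanged, delta_P[k] = 0
For k >= 4: P[k] shifts by exactly -18
Delta array: [0, 0, 0, 0, -18, -18]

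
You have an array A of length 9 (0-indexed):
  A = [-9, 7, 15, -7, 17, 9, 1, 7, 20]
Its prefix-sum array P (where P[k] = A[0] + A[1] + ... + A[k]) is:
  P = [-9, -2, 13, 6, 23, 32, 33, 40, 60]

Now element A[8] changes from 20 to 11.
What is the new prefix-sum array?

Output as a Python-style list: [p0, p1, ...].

Change: A[8] 20 -> 11, delta = -9
P[k] for k < 8: unchanged (A[8] not included)
P[k] for k >= 8: shift by delta = -9
  P[0] = -9 + 0 = -9
  P[1] = -2 + 0 = -2
  P[2] = 13 + 0 = 13
  P[3] = 6 + 0 = 6
  P[4] = 23 + 0 = 23
  P[5] = 32 + 0 = 32
  P[6] = 33 + 0 = 33
  P[7] = 40 + 0 = 40
  P[8] = 60 + -9 = 51

Answer: [-9, -2, 13, 6, 23, 32, 33, 40, 51]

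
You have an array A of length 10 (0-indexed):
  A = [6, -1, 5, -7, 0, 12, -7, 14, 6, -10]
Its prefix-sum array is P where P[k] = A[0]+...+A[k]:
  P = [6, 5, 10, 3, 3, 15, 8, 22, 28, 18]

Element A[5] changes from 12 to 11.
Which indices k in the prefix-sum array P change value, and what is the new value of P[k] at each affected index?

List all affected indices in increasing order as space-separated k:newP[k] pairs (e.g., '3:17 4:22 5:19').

Answer: 5:14 6:7 7:21 8:27 9:17

Derivation:
P[k] = A[0] + ... + A[k]
P[k] includes A[5] iff k >= 5
Affected indices: 5, 6, ..., 9; delta = -1
  P[5]: 15 + -1 = 14
  P[6]: 8 + -1 = 7
  P[7]: 22 + -1 = 21
  P[8]: 28 + -1 = 27
  P[9]: 18 + -1 = 17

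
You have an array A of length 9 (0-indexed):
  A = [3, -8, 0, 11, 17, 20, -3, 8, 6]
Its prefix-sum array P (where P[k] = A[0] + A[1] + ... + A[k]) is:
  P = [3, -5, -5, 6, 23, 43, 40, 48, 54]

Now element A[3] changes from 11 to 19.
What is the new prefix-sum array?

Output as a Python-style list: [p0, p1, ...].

Change: A[3] 11 -> 19, delta = 8
P[k] for k < 3: unchanged (A[3] not included)
P[k] for k >= 3: shift by delta = 8
  P[0] = 3 + 0 = 3
  P[1] = -5 + 0 = -5
  P[2] = -5 + 0 = -5
  P[3] = 6 + 8 = 14
  P[4] = 23 + 8 = 31
  P[5] = 43 + 8 = 51
  P[6] = 40 + 8 = 48
  P[7] = 48 + 8 = 56
  P[8] = 54 + 8 = 62

Answer: [3, -5, -5, 14, 31, 51, 48, 56, 62]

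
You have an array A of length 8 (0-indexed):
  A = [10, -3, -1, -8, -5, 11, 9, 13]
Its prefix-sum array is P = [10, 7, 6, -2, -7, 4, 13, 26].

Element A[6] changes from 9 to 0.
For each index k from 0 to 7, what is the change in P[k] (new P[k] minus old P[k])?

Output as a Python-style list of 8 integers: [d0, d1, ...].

Element change: A[6] 9 -> 0, delta = -9
For k < 6: P[k] unchanged, delta_P[k] = 0
For k >= 6: P[k] shifts by exactly -9
Delta array: [0, 0, 0, 0, 0, 0, -9, -9]

Answer: [0, 0, 0, 0, 0, 0, -9, -9]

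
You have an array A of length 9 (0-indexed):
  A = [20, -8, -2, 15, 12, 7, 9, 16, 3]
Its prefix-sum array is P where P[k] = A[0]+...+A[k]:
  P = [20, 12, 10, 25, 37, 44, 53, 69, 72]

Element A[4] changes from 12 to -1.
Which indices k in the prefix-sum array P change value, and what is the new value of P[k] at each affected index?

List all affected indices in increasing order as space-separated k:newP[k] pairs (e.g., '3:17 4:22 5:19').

Answer: 4:24 5:31 6:40 7:56 8:59

Derivation:
P[k] = A[0] + ... + A[k]
P[k] includes A[4] iff k >= 4
Affected indices: 4, 5, ..., 8; delta = -13
  P[4]: 37 + -13 = 24
  P[5]: 44 + -13 = 31
  P[6]: 53 + -13 = 40
  P[7]: 69 + -13 = 56
  P[8]: 72 + -13 = 59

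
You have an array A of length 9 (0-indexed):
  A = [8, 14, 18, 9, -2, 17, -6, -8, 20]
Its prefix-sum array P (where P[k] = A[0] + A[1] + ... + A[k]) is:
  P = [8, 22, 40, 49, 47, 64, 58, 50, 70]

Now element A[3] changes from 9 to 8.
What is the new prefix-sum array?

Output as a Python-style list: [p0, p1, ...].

Answer: [8, 22, 40, 48, 46, 63, 57, 49, 69]

Derivation:
Change: A[3] 9 -> 8, delta = -1
P[k] for k < 3: unchanged (A[3] not included)
P[k] for k >= 3: shift by delta = -1
  P[0] = 8 + 0 = 8
  P[1] = 22 + 0 = 22
  P[2] = 40 + 0 = 40
  P[3] = 49 + -1 = 48
  P[4] = 47 + -1 = 46
  P[5] = 64 + -1 = 63
  P[6] = 58 + -1 = 57
  P[7] = 50 + -1 = 49
  P[8] = 70 + -1 = 69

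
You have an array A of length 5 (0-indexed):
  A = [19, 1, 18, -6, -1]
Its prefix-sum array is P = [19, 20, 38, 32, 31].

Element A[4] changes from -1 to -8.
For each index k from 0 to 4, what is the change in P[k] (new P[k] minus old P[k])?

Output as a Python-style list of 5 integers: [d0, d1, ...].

Answer: [0, 0, 0, 0, -7]

Derivation:
Element change: A[4] -1 -> -8, delta = -7
For k < 4: P[k] unchanged, delta_P[k] = 0
For k >= 4: P[k] shifts by exactly -7
Delta array: [0, 0, 0, 0, -7]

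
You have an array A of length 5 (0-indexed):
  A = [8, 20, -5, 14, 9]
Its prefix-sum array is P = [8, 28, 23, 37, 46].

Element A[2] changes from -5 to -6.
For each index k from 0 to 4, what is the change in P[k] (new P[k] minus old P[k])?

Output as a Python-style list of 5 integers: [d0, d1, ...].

Answer: [0, 0, -1, -1, -1]

Derivation:
Element change: A[2] -5 -> -6, delta = -1
For k < 2: P[k] unchanged, delta_P[k] = 0
For k >= 2: P[k] shifts by exactly -1
Delta array: [0, 0, -1, -1, -1]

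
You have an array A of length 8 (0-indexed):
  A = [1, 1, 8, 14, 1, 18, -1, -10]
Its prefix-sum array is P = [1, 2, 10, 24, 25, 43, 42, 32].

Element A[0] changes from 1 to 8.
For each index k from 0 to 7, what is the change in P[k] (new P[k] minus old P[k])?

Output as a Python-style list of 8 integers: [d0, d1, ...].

Element change: A[0] 1 -> 8, delta = 7
For k < 0: P[k] unchanged, delta_P[k] = 0
For k >= 0: P[k] shifts by exactly 7
Delta array: [7, 7, 7, 7, 7, 7, 7, 7]

Answer: [7, 7, 7, 7, 7, 7, 7, 7]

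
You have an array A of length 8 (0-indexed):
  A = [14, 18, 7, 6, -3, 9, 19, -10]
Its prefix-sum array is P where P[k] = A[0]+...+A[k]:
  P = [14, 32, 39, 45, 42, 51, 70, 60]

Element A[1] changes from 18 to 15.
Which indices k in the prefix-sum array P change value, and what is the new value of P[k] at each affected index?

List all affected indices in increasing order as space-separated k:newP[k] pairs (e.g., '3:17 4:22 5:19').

Answer: 1:29 2:36 3:42 4:39 5:48 6:67 7:57

Derivation:
P[k] = A[0] + ... + A[k]
P[k] includes A[1] iff k >= 1
Affected indices: 1, 2, ..., 7; delta = -3
  P[1]: 32 + -3 = 29
  P[2]: 39 + -3 = 36
  P[3]: 45 + -3 = 42
  P[4]: 42 + -3 = 39
  P[5]: 51 + -3 = 48
  P[6]: 70 + -3 = 67
  P[7]: 60 + -3 = 57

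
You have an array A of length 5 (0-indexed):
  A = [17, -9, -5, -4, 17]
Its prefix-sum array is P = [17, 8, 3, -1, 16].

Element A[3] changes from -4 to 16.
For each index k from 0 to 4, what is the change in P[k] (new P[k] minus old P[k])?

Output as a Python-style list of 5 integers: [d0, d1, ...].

Answer: [0, 0, 0, 20, 20]

Derivation:
Element change: A[3] -4 -> 16, delta = 20
For k < 3: P[k] unchanged, delta_P[k] = 0
For k >= 3: P[k] shifts by exactly 20
Delta array: [0, 0, 0, 20, 20]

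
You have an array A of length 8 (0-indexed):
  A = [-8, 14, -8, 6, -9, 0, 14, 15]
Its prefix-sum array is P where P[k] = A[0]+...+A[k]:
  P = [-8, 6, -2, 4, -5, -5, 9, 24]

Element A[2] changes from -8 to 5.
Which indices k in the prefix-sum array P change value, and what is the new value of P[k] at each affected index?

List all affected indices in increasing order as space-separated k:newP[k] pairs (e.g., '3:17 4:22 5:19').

P[k] = A[0] + ... + A[k]
P[k] includes A[2] iff k >= 2
Affected indices: 2, 3, ..., 7; delta = 13
  P[2]: -2 + 13 = 11
  P[3]: 4 + 13 = 17
  P[4]: -5 + 13 = 8
  P[5]: -5 + 13 = 8
  P[6]: 9 + 13 = 22
  P[7]: 24 + 13 = 37

Answer: 2:11 3:17 4:8 5:8 6:22 7:37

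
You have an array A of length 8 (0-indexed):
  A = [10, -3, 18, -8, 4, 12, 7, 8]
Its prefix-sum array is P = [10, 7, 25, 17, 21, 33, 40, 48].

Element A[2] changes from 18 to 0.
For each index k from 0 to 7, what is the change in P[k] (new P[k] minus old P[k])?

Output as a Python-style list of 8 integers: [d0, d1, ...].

Answer: [0, 0, -18, -18, -18, -18, -18, -18]

Derivation:
Element change: A[2] 18 -> 0, delta = -18
For k < 2: P[k] unchanged, delta_P[k] = 0
For k >= 2: P[k] shifts by exactly -18
Delta array: [0, 0, -18, -18, -18, -18, -18, -18]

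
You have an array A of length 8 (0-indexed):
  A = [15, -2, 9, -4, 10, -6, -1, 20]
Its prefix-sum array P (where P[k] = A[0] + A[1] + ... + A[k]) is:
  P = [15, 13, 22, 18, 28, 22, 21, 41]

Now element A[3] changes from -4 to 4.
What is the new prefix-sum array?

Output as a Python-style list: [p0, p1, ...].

Answer: [15, 13, 22, 26, 36, 30, 29, 49]

Derivation:
Change: A[3] -4 -> 4, delta = 8
P[k] for k < 3: unchanged (A[3] not included)
P[k] for k >= 3: shift by delta = 8
  P[0] = 15 + 0 = 15
  P[1] = 13 + 0 = 13
  P[2] = 22 + 0 = 22
  P[3] = 18 + 8 = 26
  P[4] = 28 + 8 = 36
  P[5] = 22 + 8 = 30
  P[6] = 21 + 8 = 29
  P[7] = 41 + 8 = 49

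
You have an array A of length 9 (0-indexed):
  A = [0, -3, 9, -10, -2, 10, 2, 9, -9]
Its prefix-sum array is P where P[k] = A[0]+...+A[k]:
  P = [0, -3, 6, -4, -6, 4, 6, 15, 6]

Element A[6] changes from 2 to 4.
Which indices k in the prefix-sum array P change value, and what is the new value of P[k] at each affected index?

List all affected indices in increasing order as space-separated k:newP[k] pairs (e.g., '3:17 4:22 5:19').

Answer: 6:8 7:17 8:8

Derivation:
P[k] = A[0] + ... + A[k]
P[k] includes A[6] iff k >= 6
Affected indices: 6, 7, ..., 8; delta = 2
  P[6]: 6 + 2 = 8
  P[7]: 15 + 2 = 17
  P[8]: 6 + 2 = 8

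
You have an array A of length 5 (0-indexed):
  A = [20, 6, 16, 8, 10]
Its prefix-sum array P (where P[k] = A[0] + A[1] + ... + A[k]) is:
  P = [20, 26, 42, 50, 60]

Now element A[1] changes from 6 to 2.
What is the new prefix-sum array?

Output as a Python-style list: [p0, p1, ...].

Answer: [20, 22, 38, 46, 56]

Derivation:
Change: A[1] 6 -> 2, delta = -4
P[k] for k < 1: unchanged (A[1] not included)
P[k] for k >= 1: shift by delta = -4
  P[0] = 20 + 0 = 20
  P[1] = 26 + -4 = 22
  P[2] = 42 + -4 = 38
  P[3] = 50 + -4 = 46
  P[4] = 60 + -4 = 56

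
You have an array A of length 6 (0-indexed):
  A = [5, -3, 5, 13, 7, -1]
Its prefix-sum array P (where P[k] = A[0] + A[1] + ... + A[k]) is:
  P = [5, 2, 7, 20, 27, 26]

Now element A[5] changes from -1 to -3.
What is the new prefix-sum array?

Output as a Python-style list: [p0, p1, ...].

Answer: [5, 2, 7, 20, 27, 24]

Derivation:
Change: A[5] -1 -> -3, delta = -2
P[k] for k < 5: unchanged (A[5] not included)
P[k] for k >= 5: shift by delta = -2
  P[0] = 5 + 0 = 5
  P[1] = 2 + 0 = 2
  P[2] = 7 + 0 = 7
  P[3] = 20 + 0 = 20
  P[4] = 27 + 0 = 27
  P[5] = 26 + -2 = 24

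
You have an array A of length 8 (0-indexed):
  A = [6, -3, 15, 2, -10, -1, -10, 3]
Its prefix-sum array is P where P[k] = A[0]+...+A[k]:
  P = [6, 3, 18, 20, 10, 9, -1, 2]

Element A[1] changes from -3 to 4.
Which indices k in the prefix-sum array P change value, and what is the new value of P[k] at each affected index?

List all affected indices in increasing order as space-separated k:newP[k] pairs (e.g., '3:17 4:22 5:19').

Answer: 1:10 2:25 3:27 4:17 5:16 6:6 7:9

Derivation:
P[k] = A[0] + ... + A[k]
P[k] includes A[1] iff k >= 1
Affected indices: 1, 2, ..., 7; delta = 7
  P[1]: 3 + 7 = 10
  P[2]: 18 + 7 = 25
  P[3]: 20 + 7 = 27
  P[4]: 10 + 7 = 17
  P[5]: 9 + 7 = 16
  P[6]: -1 + 7 = 6
  P[7]: 2 + 7 = 9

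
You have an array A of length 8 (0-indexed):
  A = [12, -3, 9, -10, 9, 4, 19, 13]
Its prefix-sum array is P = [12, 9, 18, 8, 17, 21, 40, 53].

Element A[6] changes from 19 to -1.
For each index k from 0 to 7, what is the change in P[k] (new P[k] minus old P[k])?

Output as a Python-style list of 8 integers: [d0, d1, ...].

Element change: A[6] 19 -> -1, delta = -20
For k < 6: P[k] unchanged, delta_P[k] = 0
For k >= 6: P[k] shifts by exactly -20
Delta array: [0, 0, 0, 0, 0, 0, -20, -20]

Answer: [0, 0, 0, 0, 0, 0, -20, -20]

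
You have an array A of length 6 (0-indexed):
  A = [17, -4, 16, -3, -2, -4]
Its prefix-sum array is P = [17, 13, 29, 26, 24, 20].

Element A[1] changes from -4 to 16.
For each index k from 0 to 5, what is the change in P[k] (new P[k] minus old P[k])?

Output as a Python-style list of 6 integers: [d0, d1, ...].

Answer: [0, 20, 20, 20, 20, 20]

Derivation:
Element change: A[1] -4 -> 16, delta = 20
For k < 1: P[k] unchanged, delta_P[k] = 0
For k >= 1: P[k] shifts by exactly 20
Delta array: [0, 20, 20, 20, 20, 20]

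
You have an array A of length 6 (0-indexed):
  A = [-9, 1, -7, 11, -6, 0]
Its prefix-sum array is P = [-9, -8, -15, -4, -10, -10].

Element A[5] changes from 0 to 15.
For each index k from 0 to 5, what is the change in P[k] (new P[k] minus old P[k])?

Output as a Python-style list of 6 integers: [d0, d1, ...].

Answer: [0, 0, 0, 0, 0, 15]

Derivation:
Element change: A[5] 0 -> 15, delta = 15
For k < 5: P[k] unchanged, delta_P[k] = 0
For k >= 5: P[k] shifts by exactly 15
Delta array: [0, 0, 0, 0, 0, 15]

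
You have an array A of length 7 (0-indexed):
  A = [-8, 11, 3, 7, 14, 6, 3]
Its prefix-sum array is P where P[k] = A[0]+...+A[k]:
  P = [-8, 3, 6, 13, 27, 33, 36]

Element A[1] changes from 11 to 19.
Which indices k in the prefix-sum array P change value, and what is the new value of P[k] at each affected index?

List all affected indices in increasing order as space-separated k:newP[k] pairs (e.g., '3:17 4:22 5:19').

P[k] = A[0] + ... + A[k]
P[k] includes A[1] iff k >= 1
Affected indices: 1, 2, ..., 6; delta = 8
  P[1]: 3 + 8 = 11
  P[2]: 6 + 8 = 14
  P[3]: 13 + 8 = 21
  P[4]: 27 + 8 = 35
  P[5]: 33 + 8 = 41
  P[6]: 36 + 8 = 44

Answer: 1:11 2:14 3:21 4:35 5:41 6:44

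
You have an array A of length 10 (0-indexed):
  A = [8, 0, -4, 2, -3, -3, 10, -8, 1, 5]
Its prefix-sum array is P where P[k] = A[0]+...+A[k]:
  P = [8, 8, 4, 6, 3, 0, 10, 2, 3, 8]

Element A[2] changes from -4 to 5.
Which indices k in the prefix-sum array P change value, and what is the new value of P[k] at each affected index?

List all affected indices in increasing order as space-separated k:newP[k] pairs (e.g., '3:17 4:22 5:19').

Answer: 2:13 3:15 4:12 5:9 6:19 7:11 8:12 9:17

Derivation:
P[k] = A[0] + ... + A[k]
P[k] includes A[2] iff k >= 2
Affected indices: 2, 3, ..., 9; delta = 9
  P[2]: 4 + 9 = 13
  P[3]: 6 + 9 = 15
  P[4]: 3 + 9 = 12
  P[5]: 0 + 9 = 9
  P[6]: 10 + 9 = 19
  P[7]: 2 + 9 = 11
  P[8]: 3 + 9 = 12
  P[9]: 8 + 9 = 17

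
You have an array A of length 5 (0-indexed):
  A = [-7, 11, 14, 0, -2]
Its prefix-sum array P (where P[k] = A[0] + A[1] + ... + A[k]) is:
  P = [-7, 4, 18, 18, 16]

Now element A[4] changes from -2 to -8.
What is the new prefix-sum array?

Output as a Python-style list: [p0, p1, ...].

Answer: [-7, 4, 18, 18, 10]

Derivation:
Change: A[4] -2 -> -8, delta = -6
P[k] for k < 4: unchanged (A[4] not included)
P[k] for k >= 4: shift by delta = -6
  P[0] = -7 + 0 = -7
  P[1] = 4 + 0 = 4
  P[2] = 18 + 0 = 18
  P[3] = 18 + 0 = 18
  P[4] = 16 + -6 = 10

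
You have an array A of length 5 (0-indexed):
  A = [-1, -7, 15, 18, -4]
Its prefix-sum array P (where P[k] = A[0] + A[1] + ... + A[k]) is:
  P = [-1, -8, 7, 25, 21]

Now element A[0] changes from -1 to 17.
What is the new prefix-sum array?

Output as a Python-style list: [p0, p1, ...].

Change: A[0] -1 -> 17, delta = 18
P[k] for k < 0: unchanged (A[0] not included)
P[k] for k >= 0: shift by delta = 18
  P[0] = -1 + 18 = 17
  P[1] = -8 + 18 = 10
  P[2] = 7 + 18 = 25
  P[3] = 25 + 18 = 43
  P[4] = 21 + 18 = 39

Answer: [17, 10, 25, 43, 39]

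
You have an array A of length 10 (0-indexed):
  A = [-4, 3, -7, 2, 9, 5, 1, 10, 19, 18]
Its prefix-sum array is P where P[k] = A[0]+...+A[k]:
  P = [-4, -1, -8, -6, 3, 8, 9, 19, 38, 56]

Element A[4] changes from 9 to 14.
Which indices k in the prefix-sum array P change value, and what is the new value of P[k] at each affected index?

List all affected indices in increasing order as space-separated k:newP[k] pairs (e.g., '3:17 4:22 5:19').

Answer: 4:8 5:13 6:14 7:24 8:43 9:61

Derivation:
P[k] = A[0] + ... + A[k]
P[k] includes A[4] iff k >= 4
Affected indices: 4, 5, ..., 9; delta = 5
  P[4]: 3 + 5 = 8
  P[5]: 8 + 5 = 13
  P[6]: 9 + 5 = 14
  P[7]: 19 + 5 = 24
  P[8]: 38 + 5 = 43
  P[9]: 56 + 5 = 61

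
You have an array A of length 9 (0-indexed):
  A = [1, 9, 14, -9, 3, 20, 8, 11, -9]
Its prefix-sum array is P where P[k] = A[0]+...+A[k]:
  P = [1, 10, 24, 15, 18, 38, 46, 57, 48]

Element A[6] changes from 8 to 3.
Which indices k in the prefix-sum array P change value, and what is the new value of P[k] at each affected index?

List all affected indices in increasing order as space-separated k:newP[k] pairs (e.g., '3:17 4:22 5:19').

Answer: 6:41 7:52 8:43

Derivation:
P[k] = A[0] + ... + A[k]
P[k] includes A[6] iff k >= 6
Affected indices: 6, 7, ..., 8; delta = -5
  P[6]: 46 + -5 = 41
  P[7]: 57 + -5 = 52
  P[8]: 48 + -5 = 43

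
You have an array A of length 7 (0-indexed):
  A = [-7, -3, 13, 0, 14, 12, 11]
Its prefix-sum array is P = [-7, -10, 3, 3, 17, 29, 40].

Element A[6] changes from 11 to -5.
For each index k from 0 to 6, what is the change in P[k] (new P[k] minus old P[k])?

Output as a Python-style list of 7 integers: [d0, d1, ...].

Element change: A[6] 11 -> -5, delta = -16
For k < 6: P[k] unchanged, delta_P[k] = 0
For k >= 6: P[k] shifts by exactly -16
Delta array: [0, 0, 0, 0, 0, 0, -16]

Answer: [0, 0, 0, 0, 0, 0, -16]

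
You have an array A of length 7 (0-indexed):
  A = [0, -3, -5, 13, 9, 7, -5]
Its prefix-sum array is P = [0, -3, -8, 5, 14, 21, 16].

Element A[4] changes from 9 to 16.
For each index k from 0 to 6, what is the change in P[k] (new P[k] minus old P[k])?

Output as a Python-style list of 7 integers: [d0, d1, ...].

Answer: [0, 0, 0, 0, 7, 7, 7]

Derivation:
Element change: A[4] 9 -> 16, delta = 7
For k < 4: P[k] unchanged, delta_P[k] = 0
For k >= 4: P[k] shifts by exactly 7
Delta array: [0, 0, 0, 0, 7, 7, 7]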